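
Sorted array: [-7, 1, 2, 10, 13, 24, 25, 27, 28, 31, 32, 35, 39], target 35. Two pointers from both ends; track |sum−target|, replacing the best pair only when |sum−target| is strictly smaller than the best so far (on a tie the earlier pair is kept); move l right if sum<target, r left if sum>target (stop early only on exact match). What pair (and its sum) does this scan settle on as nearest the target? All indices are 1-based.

pair (10, 25) with sum 35 (|Δ|=0)

l=1 r=13: -7+39=32 d=3 *, l++
l=2 r=13: 1+39=40 d=5, r--
l=2 r=12: 1+35=36 d=1 *, r--
l=2 r=11: 1+32=33 d=2, l++
l=3 r=11: 2+32=34 d=1, l++
l=4 r=11: 10+32=42 d=7, r--
l=4 r=10: 10+31=41 d=6, r--
l=4 r=9: 10+28=38 d=3, r--
l=4 r=8: 10+27=37 d=2, r--
l=4 r=7: 10+25=35 d=0 *, stop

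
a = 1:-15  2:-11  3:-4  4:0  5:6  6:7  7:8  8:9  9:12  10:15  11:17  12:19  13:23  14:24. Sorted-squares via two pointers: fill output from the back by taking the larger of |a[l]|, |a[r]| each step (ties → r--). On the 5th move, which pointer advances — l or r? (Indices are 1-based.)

r

[1,14] |-15|<=|24| out[14]=576 → r--
[1,13] |-15|<=|23| out[13]=529 → r--
[1,12] |-15|<=|19| out[12]=361 → r--
[1,11] |-15|<=|17| out[11]=289 → r--
[1,10] |-15|<=|15| out[10]=225 → r--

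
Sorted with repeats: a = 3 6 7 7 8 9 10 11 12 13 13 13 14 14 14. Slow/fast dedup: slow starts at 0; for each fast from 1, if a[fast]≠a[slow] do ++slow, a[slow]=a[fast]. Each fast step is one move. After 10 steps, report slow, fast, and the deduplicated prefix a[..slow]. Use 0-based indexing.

slow=8, fast=11, prefix=[3, 6, 7, 8, 9, 10, 11, 12, 13]

(s=0,f=1) a[fast]=6≠a[slow]=3 write a[1]=6 → slow++,fast++
(s=1,f=2) a[fast]=7≠a[slow]=6 write a[2]=7 → slow++,fast++
(s=2,f=3) a[fast]=7=a[slow] dup → fast++
(s=2,f=4) a[fast]=8≠a[slow]=7 write a[3]=8 → slow++,fast++
(s=3,f=5) a[fast]=9≠a[slow]=8 write a[4]=9 → slow++,fast++
(s=4,f=6) a[fast]=10≠a[slow]=9 write a[5]=10 → slow++,fast++
(s=5,f=7) a[fast]=11≠a[slow]=10 write a[6]=11 → slow++,fast++
(s=6,f=8) a[fast]=12≠a[slow]=11 write a[7]=12 → slow++,fast++
(s=7,f=9) a[fast]=13≠a[slow]=12 write a[8]=13 → slow++,fast++
(s=8,f=10) a[fast]=13=a[slow] dup → fast++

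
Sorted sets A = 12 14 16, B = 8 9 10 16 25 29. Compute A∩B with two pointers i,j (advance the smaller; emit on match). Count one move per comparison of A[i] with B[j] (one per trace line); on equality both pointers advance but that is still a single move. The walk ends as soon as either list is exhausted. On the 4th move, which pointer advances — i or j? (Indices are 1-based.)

i=1 j=1: 12>8, j++
i=1 j=2: 12>9, j++
i=1 j=3: 12>10, j++
i=1 j=4: 12<16, i++

i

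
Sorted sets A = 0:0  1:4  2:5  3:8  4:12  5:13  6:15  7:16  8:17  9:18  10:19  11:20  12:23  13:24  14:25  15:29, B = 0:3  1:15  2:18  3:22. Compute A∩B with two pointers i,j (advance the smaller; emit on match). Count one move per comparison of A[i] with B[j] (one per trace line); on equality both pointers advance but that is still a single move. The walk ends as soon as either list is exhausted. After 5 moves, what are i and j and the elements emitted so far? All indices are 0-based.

i=0 j=0: 0<3, i++
i=1 j=0: 4>3, j++
i=1 j=1: 4<15, i++
i=2 j=1: 5<15, i++
i=3 j=1: 8<15, i++

i=4, j=1, emitted=[]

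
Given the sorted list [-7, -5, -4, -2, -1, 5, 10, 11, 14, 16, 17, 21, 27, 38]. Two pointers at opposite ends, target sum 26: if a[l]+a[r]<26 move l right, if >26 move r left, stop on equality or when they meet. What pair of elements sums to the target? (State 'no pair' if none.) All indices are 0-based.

[0,13] -7+38=31 >26 → r--
[0,12] -7+27=20 <26 → l++
[1,12] -5+27=22 <26 → l++
[2,12] -4+27=23 <26 → l++
[3,12] -2+27=25 <26 → l++
[4,12] -1+27=26 → found

(-1, 27)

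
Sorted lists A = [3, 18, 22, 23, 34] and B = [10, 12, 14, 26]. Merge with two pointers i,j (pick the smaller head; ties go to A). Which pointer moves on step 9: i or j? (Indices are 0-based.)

i=0 j=0: A[i]=3<=B[j]=10 take 3, i++
i=1 j=0: A[i]=18>B[j]=10 take 10, j++
i=1 j=1: A[i]=18>B[j]=12 take 12, j++
i=1 j=2: A[i]=18>B[j]=14 take 14, j++
i=1 j=3: A[i]=18<=B[j]=26 take 18, i++
i=2 j=3: A[i]=22<=B[j]=26 take 22, i++
i=3 j=3: A[i]=23<=B[j]=26 take 23, i++
i=4 j=3: A[i]=34>B[j]=26 take 26, j++
i=4 j=4: B done, take A[i]=34, i++

i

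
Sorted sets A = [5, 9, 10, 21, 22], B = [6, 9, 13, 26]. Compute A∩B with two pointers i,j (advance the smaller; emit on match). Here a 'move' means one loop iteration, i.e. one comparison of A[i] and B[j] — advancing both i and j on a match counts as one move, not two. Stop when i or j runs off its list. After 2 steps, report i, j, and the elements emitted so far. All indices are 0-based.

i=0 j=0: 5<6, i++
i=1 j=0: 9>6, j++

i=1, j=1, emitted=[]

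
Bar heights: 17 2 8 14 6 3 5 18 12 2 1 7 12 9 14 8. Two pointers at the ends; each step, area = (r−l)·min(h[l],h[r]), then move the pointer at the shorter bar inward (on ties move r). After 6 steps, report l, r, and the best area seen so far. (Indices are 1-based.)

l=1 r=16: min(17,8)*15=120 best=120 *, r--
l=1 r=15: min(17,14)*14=196 best=196 *, r--
l=1 r=14: min(17,9)*13=117 best=196, r--
l=1 r=13: min(17,12)*12=144 best=196, r--
l=1 r=12: min(17,7)*11=77 best=196, r--
l=1 r=11: min(17,1)*10=10 best=196, r--

l=1, r=10, best area=196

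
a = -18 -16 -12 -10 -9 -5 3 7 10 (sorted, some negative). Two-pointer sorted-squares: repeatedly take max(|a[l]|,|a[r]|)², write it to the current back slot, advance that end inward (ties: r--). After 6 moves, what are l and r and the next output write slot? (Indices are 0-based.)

l=5, r=7, next write slot=2

l=0 r=8: |-18|>|10| out[8]=324, l++
l=1 r=8: |-16|>|10| out[7]=256, l++
l=2 r=8: |-12|>|10| out[6]=144, l++
l=3 r=8: |-10|<=|10| out[5]=100, r--
l=3 r=7: |-10|>|7| out[4]=100, l++
l=4 r=7: |-9|>|7| out[3]=81, l++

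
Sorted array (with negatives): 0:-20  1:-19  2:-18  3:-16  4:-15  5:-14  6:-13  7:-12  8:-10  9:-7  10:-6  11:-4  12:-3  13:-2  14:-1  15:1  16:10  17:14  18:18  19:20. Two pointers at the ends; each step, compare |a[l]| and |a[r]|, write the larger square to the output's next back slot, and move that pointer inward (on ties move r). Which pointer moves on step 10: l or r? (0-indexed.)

l=0 r=19: |-20|<=|20| out[19]=400, r--
l=0 r=18: |-20|>|18| out[18]=400, l++
l=1 r=18: |-19|>|18| out[17]=361, l++
l=2 r=18: |-18|<=|18| out[16]=324, r--
l=2 r=17: |-18|>|14| out[15]=324, l++
l=3 r=17: |-16|>|14| out[14]=256, l++
l=4 r=17: |-15|>|14| out[13]=225, l++
l=5 r=17: |-14|<=|14| out[12]=196, r--
l=5 r=16: |-14|>|10| out[11]=196, l++
l=6 r=16: |-13|>|10| out[10]=169, l++

l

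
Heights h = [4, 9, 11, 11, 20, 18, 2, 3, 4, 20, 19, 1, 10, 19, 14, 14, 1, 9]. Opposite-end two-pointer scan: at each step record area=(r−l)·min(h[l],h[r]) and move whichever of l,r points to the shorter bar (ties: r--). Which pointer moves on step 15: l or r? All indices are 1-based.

[1,18] min(4,9)*17=68 best=68 * → l++
[2,18] min(9,9)*16=144 best=144 * → r--
[2,17] min(9,1)*15=15 best=144 → r--
[2,16] min(9,14)*14=126 best=144 → l++
[3,16] min(11,14)*13=143 best=144 → l++
[4,16] min(11,14)*12=132 best=144 → l++
[5,16] min(20,14)*11=154 best=154 * → r--
[5,15] min(20,14)*10=140 best=154 → r--
[5,14] min(20,19)*9=171 best=171 * → r--
[5,13] min(20,10)*8=80 best=171 → r--
[5,12] min(20,1)*7=7 best=171 → r--
[5,11] min(20,19)*6=114 best=171 → r--
[5,10] min(20,20)*5=100 best=171 → r--
[5,9] min(20,4)*4=16 best=171 → r--
[5,8] min(20,3)*3=9 best=171 → r--

r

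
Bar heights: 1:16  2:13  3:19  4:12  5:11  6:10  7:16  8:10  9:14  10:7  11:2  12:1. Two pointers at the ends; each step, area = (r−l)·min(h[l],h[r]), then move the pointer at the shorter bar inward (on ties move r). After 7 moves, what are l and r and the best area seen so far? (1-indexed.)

l=1, r=5, best area=112

l=1 r=12: min(16,1)*11=11 best=11 *, r--
l=1 r=11: min(16,2)*10=20 best=20 *, r--
l=1 r=10: min(16,7)*9=63 best=63 *, r--
l=1 r=9: min(16,14)*8=112 best=112 *, r--
l=1 r=8: min(16,10)*7=70 best=112, r--
l=1 r=7: min(16,16)*6=96 best=112, r--
l=1 r=6: min(16,10)*5=50 best=112, r--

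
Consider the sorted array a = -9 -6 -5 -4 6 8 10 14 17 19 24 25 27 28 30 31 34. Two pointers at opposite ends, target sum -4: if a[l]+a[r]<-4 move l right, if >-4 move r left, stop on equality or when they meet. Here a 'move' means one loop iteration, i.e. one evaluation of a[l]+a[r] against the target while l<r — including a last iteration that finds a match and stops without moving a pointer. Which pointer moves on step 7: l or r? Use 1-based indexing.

[1,17] -9+34=25 >-4 → r--
[1,16] -9+31=22 >-4 → r--
[1,15] -9+30=21 >-4 → r--
[1,14] -9+28=19 >-4 → r--
[1,13] -9+27=18 >-4 → r--
[1,12] -9+25=16 >-4 → r--
[1,11] -9+24=15 >-4 → r--

r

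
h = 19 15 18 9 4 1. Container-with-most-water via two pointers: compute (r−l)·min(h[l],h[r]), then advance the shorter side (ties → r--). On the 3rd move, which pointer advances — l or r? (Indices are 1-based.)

r

[1,6] min(19,1)*5=5 best=5 * → r--
[1,5] min(19,4)*4=16 best=16 * → r--
[1,4] min(19,9)*3=27 best=27 * → r--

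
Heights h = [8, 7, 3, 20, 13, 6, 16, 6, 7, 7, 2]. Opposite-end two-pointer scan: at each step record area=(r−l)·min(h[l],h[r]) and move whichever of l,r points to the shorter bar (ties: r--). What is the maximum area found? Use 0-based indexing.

max area = 63

[0,10] min(8,2)*10=20 best=20 * → r--
[0,9] min(8,7)*9=63 best=63 * → r--
[0,8] min(8,7)*8=56 best=63 → r--
[0,7] min(8,6)*7=42 best=63 → r--
[0,6] min(8,16)*6=48 best=63 → l++
[1,6] min(7,16)*5=35 best=63 → l++
[2,6] min(3,16)*4=12 best=63 → l++
[3,6] min(20,16)*3=48 best=63 → r--
[3,5] min(20,6)*2=12 best=63 → r--
[3,4] min(20,13)*1=13 best=63 → r--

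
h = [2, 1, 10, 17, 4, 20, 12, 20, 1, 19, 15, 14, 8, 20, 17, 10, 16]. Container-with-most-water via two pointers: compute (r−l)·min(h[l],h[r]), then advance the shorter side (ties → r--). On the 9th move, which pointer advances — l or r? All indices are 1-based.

r

l=1 r=17: min(2,16)*16=32 best=32 *, l++
l=2 r=17: min(1,16)*15=15 best=32, l++
l=3 r=17: min(10,16)*14=140 best=140 *, l++
l=4 r=17: min(17,16)*13=208 best=208 *, r--
l=4 r=16: min(17,10)*12=120 best=208, r--
l=4 r=15: min(17,17)*11=187 best=208, r--
l=4 r=14: min(17,20)*10=170 best=208, l++
l=5 r=14: min(4,20)*9=36 best=208, l++
l=6 r=14: min(20,20)*8=160 best=208, r--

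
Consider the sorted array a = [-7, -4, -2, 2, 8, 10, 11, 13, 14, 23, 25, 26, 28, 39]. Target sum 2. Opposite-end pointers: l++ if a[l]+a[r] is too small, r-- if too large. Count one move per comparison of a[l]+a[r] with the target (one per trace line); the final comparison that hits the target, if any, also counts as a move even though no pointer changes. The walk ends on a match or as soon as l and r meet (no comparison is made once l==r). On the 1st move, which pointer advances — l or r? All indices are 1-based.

r

[1,14] -7+39=32 >2 → r--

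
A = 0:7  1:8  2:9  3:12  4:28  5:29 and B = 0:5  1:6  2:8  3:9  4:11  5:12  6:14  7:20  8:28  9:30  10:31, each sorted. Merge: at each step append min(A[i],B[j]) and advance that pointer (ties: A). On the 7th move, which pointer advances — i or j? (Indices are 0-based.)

j

i=0 j=0: A[i]=7>B[j]=5 take 5, j++
i=0 j=1: A[i]=7>B[j]=6 take 6, j++
i=0 j=2: A[i]=7<=B[j]=8 take 7, i++
i=1 j=2: A[i]=8<=B[j]=8 take 8, i++
i=2 j=2: A[i]=9>B[j]=8 take 8, j++
i=2 j=3: A[i]=9<=B[j]=9 take 9, i++
i=3 j=3: A[i]=12>B[j]=9 take 9, j++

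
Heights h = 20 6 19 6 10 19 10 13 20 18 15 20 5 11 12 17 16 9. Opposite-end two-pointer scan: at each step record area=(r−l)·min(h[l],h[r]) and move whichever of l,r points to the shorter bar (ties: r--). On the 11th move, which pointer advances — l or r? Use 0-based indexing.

[0,17] min(20,9)*17=153 best=153 * → r--
[0,16] min(20,16)*16=256 best=256 * → r--
[0,15] min(20,17)*15=255 best=256 → r--
[0,14] min(20,12)*14=168 best=256 → r--
[0,13] min(20,11)*13=143 best=256 → r--
[0,12] min(20,5)*12=60 best=256 → r--
[0,11] min(20,20)*11=220 best=256 → r--
[0,10] min(20,15)*10=150 best=256 → r--
[0,9] min(20,18)*9=162 best=256 → r--
[0,8] min(20,20)*8=160 best=256 → r--
[0,7] min(20,13)*7=91 best=256 → r--

r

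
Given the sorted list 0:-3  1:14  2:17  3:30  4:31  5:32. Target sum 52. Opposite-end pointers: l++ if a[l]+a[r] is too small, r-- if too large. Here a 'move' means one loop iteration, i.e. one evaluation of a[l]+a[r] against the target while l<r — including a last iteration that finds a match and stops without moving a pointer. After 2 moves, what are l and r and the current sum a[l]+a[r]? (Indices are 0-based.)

l=2, r=5, sum=49

l=0 r=5: -3+32=29 <52, l++
l=1 r=5: 14+32=46 <52, l++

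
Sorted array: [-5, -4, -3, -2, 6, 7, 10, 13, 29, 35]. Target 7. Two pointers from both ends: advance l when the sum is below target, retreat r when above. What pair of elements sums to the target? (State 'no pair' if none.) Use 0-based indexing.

(-3, 10)

[0,9] -5+35=30 >7 → r--
[0,8] -5+29=24 >7 → r--
[0,7] -5+13=8 >7 → r--
[0,6] -5+10=5 <7 → l++
[1,6] -4+10=6 <7 → l++
[2,6] -3+10=7 → found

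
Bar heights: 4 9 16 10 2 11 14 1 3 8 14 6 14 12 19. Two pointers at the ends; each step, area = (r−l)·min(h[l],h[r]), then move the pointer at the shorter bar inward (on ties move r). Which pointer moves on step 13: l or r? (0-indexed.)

[0,14] min(4,19)*14=56 best=56 * → l++
[1,14] min(9,19)*13=117 best=117 * → l++
[2,14] min(16,19)*12=192 best=192 * → l++
[3,14] min(10,19)*11=110 best=192 → l++
[4,14] min(2,19)*10=20 best=192 → l++
[5,14] min(11,19)*9=99 best=192 → l++
[6,14] min(14,19)*8=112 best=192 → l++
[7,14] min(1,19)*7=7 best=192 → l++
[8,14] min(3,19)*6=18 best=192 → l++
[9,14] min(8,19)*5=40 best=192 → l++
[10,14] min(14,19)*4=56 best=192 → l++
[11,14] min(6,19)*3=18 best=192 → l++
[12,14] min(14,19)*2=28 best=192 → l++

l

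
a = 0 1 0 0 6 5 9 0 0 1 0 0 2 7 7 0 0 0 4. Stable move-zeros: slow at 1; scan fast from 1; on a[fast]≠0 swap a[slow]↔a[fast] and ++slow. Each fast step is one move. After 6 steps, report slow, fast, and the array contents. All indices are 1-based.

slow=1 fast=1: a[fast]=0, fast++
slow=1 fast=2: a[fast]=1≠0 swap→a[1]=1, slow++,fast++
slow=2 fast=3: a[fast]=0, fast++
slow=2 fast=4: a[fast]=0, fast++
slow=2 fast=5: a[fast]=6≠0 swap→a[2]=6, slow++,fast++
slow=3 fast=6: a[fast]=5≠0 swap→a[3]=5, slow++,fast++

slow=4, fast=7, a=[1, 6, 5, 0, 0, 0, 9, 0, 0, 1, 0, 0, 2, 7, 7, 0, 0, 0, 4]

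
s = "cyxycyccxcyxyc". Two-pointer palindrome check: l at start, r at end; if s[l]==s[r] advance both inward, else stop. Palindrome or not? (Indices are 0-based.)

not a palindrome (mismatch at 5,8)

l=0 r=13: 'c'=='c', l++,r--
l=1 r=12: 'y'=='y', l++,r--
l=2 r=11: 'x'=='x', l++,r--
l=3 r=10: 'y'=='y', l++,r--
l=4 r=9: 'c'=='c', l++,r--
l=5 r=8: 'y'!='x', stop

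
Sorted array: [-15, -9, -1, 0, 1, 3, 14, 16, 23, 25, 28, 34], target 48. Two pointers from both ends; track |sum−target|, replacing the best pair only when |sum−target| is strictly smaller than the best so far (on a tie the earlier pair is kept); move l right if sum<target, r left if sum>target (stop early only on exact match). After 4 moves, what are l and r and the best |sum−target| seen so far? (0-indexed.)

l=0 r=11: -15+34=19 d=29 *, l++
l=1 r=11: -9+34=25 d=23 *, l++
l=2 r=11: -1+34=33 d=15 *, l++
l=3 r=11: 0+34=34 d=14 *, l++

l=4, r=11, best |Δ|=14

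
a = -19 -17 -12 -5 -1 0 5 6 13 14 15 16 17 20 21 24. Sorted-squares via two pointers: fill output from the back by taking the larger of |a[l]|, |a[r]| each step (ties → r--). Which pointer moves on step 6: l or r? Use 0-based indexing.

l

[0,15] |-19|<=|24| out[15]=576 → r--
[0,14] |-19|<=|21| out[14]=441 → r--
[0,13] |-19|<=|20| out[13]=400 → r--
[0,12] |-19|>|17| out[12]=361 → l++
[1,12] |-17|<=|17| out[11]=289 → r--
[1,11] |-17|>|16| out[10]=289 → l++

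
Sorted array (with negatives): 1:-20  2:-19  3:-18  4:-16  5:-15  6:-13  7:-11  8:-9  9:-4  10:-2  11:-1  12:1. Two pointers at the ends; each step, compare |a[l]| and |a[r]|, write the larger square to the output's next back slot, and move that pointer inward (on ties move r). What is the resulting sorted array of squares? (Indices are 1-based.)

[1,12] |-20|>|1| out[12]=400 → l++
[2,12] |-19|>|1| out[11]=361 → l++
[3,12] |-18|>|1| out[10]=324 → l++
[4,12] |-16|>|1| out[9]=256 → l++
[5,12] |-15|>|1| out[8]=225 → l++
[6,12] |-13|>|1| out[7]=169 → l++
[7,12] |-11|>|1| out[6]=121 → l++
[8,12] |-9|>|1| out[5]=81 → l++
[9,12] |-4|>|1| out[4]=16 → l++
[10,12] |-2|>|1| out[3]=4 → l++
[11,12] |-1|<=|1| out[2]=1 → r--
[11,11] |-1|<=|-1| out[1]=1 → r--

[1, 1, 4, 16, 81, 121, 169, 225, 256, 324, 361, 400]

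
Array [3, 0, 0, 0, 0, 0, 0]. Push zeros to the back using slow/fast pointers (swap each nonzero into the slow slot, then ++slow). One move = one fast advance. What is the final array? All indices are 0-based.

[3, 0, 0, 0, 0, 0, 0]

(s=0,f=0) a[fast]=3≠0 swap→a[0]=3 → slow++,fast++
(s=1,f=1) a[fast]=0 → fast++
(s=1,f=2) a[fast]=0 → fast++
(s=1,f=3) a[fast]=0 → fast++
(s=1,f=4) a[fast]=0 → fast++
(s=1,f=5) a[fast]=0 → fast++
(s=1,f=6) a[fast]=0 → fast++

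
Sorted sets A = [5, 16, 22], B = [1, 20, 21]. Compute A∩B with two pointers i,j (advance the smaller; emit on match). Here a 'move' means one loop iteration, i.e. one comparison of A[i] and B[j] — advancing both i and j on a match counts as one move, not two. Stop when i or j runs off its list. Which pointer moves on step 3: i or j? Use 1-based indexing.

i

[i=1,j=1] 5>1 → j++
[i=1,j=2] 5<20 → i++
[i=2,j=2] 16<20 → i++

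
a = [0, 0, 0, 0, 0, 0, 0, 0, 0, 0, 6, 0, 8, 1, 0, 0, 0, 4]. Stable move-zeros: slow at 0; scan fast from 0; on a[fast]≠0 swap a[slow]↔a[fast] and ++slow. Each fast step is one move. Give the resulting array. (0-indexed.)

[6, 8, 1, 4, 0, 0, 0, 0, 0, 0, 0, 0, 0, 0, 0, 0, 0, 0]

slow=0 fast=0: a[fast]=0, fast++
slow=0 fast=1: a[fast]=0, fast++
slow=0 fast=2: a[fast]=0, fast++
slow=0 fast=3: a[fast]=0, fast++
slow=0 fast=4: a[fast]=0, fast++
slow=0 fast=5: a[fast]=0, fast++
slow=0 fast=6: a[fast]=0, fast++
slow=0 fast=7: a[fast]=0, fast++
slow=0 fast=8: a[fast]=0, fast++
slow=0 fast=9: a[fast]=0, fast++
slow=0 fast=10: a[fast]=6≠0 swap→a[0]=6, slow++,fast++
slow=1 fast=11: a[fast]=0, fast++
slow=1 fast=12: a[fast]=8≠0 swap→a[1]=8, slow++,fast++
slow=2 fast=13: a[fast]=1≠0 swap→a[2]=1, slow++,fast++
slow=3 fast=14: a[fast]=0, fast++
slow=3 fast=15: a[fast]=0, fast++
slow=3 fast=16: a[fast]=0, fast++
slow=3 fast=17: a[fast]=4≠0 swap→a[3]=4, slow++,fast++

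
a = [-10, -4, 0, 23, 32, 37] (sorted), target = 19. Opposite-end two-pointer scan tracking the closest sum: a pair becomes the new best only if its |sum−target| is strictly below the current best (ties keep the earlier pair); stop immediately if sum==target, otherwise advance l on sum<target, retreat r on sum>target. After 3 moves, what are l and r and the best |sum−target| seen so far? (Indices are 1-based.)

l=2, r=4, best |Δ|=3

[1,6] -10+37=27 d=8 * → r--
[1,5] -10+32=22 d=3 * → r--
[1,4] -10+23=13 d=6 → l++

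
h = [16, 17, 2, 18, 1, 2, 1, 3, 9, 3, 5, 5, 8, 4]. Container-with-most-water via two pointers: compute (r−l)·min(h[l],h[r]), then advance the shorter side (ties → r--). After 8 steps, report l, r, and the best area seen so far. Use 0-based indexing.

[0,13] min(16,4)*13=52 best=52 * → r--
[0,12] min(16,8)*12=96 best=96 * → r--
[0,11] min(16,5)*11=55 best=96 → r--
[0,10] min(16,5)*10=50 best=96 → r--
[0,9] min(16,3)*9=27 best=96 → r--
[0,8] min(16,9)*8=72 best=96 → r--
[0,7] min(16,3)*7=21 best=96 → r--
[0,6] min(16,1)*6=6 best=96 → r--

l=0, r=5, best area=96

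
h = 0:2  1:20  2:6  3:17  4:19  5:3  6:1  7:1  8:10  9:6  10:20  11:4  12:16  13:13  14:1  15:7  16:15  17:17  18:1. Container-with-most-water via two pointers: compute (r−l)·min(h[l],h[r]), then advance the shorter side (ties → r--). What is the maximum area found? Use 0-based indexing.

max area = 272

l=0 r=18: min(2,1)*18=18 best=18 *, r--
l=0 r=17: min(2,17)*17=34 best=34 *, l++
l=1 r=17: min(20,17)*16=272 best=272 *, r--
l=1 r=16: min(20,15)*15=225 best=272, r--
l=1 r=15: min(20,7)*14=98 best=272, r--
l=1 r=14: min(20,1)*13=13 best=272, r--
l=1 r=13: min(20,13)*12=156 best=272, r--
l=1 r=12: min(20,16)*11=176 best=272, r--
l=1 r=11: min(20,4)*10=40 best=272, r--
l=1 r=10: min(20,20)*9=180 best=272, r--
l=1 r=9: min(20,6)*8=48 best=272, r--
l=1 r=8: min(20,10)*7=70 best=272, r--
l=1 r=7: min(20,1)*6=6 best=272, r--
l=1 r=6: min(20,1)*5=5 best=272, r--
l=1 r=5: min(20,3)*4=12 best=272, r--
l=1 r=4: min(20,19)*3=57 best=272, r--
l=1 r=3: min(20,17)*2=34 best=272, r--
l=1 r=2: min(20,6)*1=6 best=272, r--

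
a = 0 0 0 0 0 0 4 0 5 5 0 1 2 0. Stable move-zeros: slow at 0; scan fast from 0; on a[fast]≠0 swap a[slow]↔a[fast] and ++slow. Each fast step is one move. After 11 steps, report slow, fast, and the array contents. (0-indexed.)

slow=3, fast=11, a=[4, 5, 5, 0, 0, 0, 0, 0, 0, 0, 0, 1, 2, 0]

slow=0 fast=0: a[fast]=0, fast++
slow=0 fast=1: a[fast]=0, fast++
slow=0 fast=2: a[fast]=0, fast++
slow=0 fast=3: a[fast]=0, fast++
slow=0 fast=4: a[fast]=0, fast++
slow=0 fast=5: a[fast]=0, fast++
slow=0 fast=6: a[fast]=4≠0 swap→a[0]=4, slow++,fast++
slow=1 fast=7: a[fast]=0, fast++
slow=1 fast=8: a[fast]=5≠0 swap→a[1]=5, slow++,fast++
slow=2 fast=9: a[fast]=5≠0 swap→a[2]=5, slow++,fast++
slow=3 fast=10: a[fast]=0, fast++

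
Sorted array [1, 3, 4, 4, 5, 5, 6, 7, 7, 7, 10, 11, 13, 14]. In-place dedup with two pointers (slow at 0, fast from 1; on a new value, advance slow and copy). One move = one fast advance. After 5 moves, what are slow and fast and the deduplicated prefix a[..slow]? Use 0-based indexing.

(s=0,f=1) a[fast]=3≠a[slow]=1 write a[1]=3 → slow++,fast++
(s=1,f=2) a[fast]=4≠a[slow]=3 write a[2]=4 → slow++,fast++
(s=2,f=3) a[fast]=4=a[slow] dup → fast++
(s=2,f=4) a[fast]=5≠a[slow]=4 write a[3]=5 → slow++,fast++
(s=3,f=5) a[fast]=5=a[slow] dup → fast++

slow=3, fast=6, prefix=[1, 3, 4, 5]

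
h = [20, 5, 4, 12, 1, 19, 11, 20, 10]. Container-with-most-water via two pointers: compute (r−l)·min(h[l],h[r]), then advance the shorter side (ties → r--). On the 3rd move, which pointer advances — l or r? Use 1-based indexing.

r

l=1 r=9: min(20,10)*8=80 best=80 *, r--
l=1 r=8: min(20,20)*7=140 best=140 *, r--
l=1 r=7: min(20,11)*6=66 best=140, r--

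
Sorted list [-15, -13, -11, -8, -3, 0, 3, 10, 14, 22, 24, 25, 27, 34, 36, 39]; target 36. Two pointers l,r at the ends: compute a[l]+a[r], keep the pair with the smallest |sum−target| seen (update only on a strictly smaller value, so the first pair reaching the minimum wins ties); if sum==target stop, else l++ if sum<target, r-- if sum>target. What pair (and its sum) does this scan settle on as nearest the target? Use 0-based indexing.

l=0 r=15: -15+39=24 d=12 *, l++
l=1 r=15: -13+39=26 d=10 *, l++
l=2 r=15: -11+39=28 d=8 *, l++
l=3 r=15: -8+39=31 d=5 *, l++
l=4 r=15: -3+39=36 d=0 *, stop

pair (-3, 39) with sum 36 (|Δ|=0)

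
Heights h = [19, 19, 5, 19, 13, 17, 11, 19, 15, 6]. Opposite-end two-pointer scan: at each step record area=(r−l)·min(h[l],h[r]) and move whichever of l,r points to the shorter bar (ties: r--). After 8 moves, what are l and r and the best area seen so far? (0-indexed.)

[0,9] min(19,6)*9=54 best=54 * → r--
[0,8] min(19,15)*8=120 best=120 * → r--
[0,7] min(19,19)*7=133 best=133 * → r--
[0,6] min(19,11)*6=66 best=133 → r--
[0,5] min(19,17)*5=85 best=133 → r--
[0,4] min(19,13)*4=52 best=133 → r--
[0,3] min(19,19)*3=57 best=133 → r--
[0,2] min(19,5)*2=10 best=133 → r--

l=0, r=1, best area=133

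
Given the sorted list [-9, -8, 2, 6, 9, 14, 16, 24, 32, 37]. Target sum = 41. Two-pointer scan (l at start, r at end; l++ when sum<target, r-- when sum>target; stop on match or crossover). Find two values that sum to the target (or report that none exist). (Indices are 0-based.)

(9, 32)

[0,9] -9+37=28 <41 → l++
[1,9] -8+37=29 <41 → l++
[2,9] 2+37=39 <41 → l++
[3,9] 6+37=43 >41 → r--
[3,8] 6+32=38 <41 → l++
[4,8] 9+32=41 → found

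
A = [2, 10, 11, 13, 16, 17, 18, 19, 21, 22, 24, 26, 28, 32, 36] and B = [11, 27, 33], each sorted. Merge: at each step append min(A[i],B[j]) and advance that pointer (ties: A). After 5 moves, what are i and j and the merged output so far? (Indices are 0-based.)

i=4, j=1, merged so far=[2, 10, 11, 11, 13]

i=0 j=0: A[i]=2<=B[j]=11 take 2, i++
i=1 j=0: A[i]=10<=B[j]=11 take 10, i++
i=2 j=0: A[i]=11<=B[j]=11 take 11, i++
i=3 j=0: A[i]=13>B[j]=11 take 11, j++
i=3 j=1: A[i]=13<=B[j]=27 take 13, i++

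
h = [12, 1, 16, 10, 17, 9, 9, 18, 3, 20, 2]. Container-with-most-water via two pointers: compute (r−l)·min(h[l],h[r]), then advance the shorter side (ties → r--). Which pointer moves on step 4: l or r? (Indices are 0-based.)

l=0 r=10: min(12,2)*10=20 best=20 *, r--
l=0 r=9: min(12,20)*9=108 best=108 *, l++
l=1 r=9: min(1,20)*8=8 best=108, l++
l=2 r=9: min(16,20)*7=112 best=112 *, l++

l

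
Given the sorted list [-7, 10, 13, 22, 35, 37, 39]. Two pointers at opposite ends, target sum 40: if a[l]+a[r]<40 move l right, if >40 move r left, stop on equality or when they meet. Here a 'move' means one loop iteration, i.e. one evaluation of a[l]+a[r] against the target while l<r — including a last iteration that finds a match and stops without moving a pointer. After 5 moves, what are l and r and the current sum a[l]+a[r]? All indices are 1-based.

l=1 r=7: -7+39=32 <40, l++
l=2 r=7: 10+39=49 >40, r--
l=2 r=6: 10+37=47 >40, r--
l=2 r=5: 10+35=45 >40, r--
l=2 r=4: 10+22=32 <40, l++

l=3, r=4, sum=35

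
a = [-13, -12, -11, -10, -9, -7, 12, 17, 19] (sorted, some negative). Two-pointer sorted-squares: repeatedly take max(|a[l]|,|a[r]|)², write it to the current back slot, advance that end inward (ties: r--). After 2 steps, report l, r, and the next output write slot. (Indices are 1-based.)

l=1, r=7, next write slot=7

l=1 r=9: |-13|<=|19| out[9]=361, r--
l=1 r=8: |-13|<=|17| out[8]=289, r--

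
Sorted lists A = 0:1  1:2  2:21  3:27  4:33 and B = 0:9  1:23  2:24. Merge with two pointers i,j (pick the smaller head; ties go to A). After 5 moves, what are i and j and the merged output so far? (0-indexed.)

i=3, j=2, merged so far=[1, 2, 9, 21, 23]

i=0 j=0: A[i]=1<=B[j]=9 take 1, i++
i=1 j=0: A[i]=2<=B[j]=9 take 2, i++
i=2 j=0: A[i]=21>B[j]=9 take 9, j++
i=2 j=1: A[i]=21<=B[j]=23 take 21, i++
i=3 j=1: A[i]=27>B[j]=23 take 23, j++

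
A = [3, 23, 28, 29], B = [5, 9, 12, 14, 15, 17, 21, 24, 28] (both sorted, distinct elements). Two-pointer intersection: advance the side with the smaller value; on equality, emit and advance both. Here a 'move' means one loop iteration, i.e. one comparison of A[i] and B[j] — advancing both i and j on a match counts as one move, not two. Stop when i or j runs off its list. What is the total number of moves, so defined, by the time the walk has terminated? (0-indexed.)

i=0 j=0: 3<5, i++
i=1 j=0: 23>5, j++
i=1 j=1: 23>9, j++
i=1 j=2: 23>12, j++
i=1 j=3: 23>14, j++
i=1 j=4: 23>15, j++
i=1 j=5: 23>17, j++
i=1 j=6: 23>21, j++
i=1 j=7: 23<24, i++
i=2 j=7: 28>24, j++
i=2 j=8: 28==28 emit, i++,j++

11 moves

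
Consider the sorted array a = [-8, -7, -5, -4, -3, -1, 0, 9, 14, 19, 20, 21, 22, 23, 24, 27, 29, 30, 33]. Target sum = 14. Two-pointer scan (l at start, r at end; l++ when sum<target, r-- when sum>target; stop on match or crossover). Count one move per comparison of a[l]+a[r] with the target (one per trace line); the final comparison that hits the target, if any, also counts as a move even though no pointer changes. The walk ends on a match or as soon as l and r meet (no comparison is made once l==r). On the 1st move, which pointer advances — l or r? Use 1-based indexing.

r

l=1 r=19: -8+33=25 >14, r--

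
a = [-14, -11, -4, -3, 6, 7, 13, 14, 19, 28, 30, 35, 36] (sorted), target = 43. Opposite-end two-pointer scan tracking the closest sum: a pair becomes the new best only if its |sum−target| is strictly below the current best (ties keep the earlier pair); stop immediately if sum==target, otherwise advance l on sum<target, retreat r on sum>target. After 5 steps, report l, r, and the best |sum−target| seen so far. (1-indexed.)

[1,13] -14+36=22 d=21 * → l++
[2,13] -11+36=25 d=18 * → l++
[3,13] -4+36=32 d=11 * → l++
[4,13] -3+36=33 d=10 * → l++
[5,13] 6+36=42 d=1 * → l++

l=6, r=13, best |Δ|=1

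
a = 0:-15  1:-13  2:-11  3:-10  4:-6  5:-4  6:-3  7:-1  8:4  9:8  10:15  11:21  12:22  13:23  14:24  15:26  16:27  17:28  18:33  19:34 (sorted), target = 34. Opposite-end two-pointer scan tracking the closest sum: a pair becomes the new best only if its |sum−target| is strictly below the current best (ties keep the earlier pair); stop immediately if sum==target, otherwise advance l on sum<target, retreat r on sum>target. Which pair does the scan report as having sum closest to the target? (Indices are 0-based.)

l=0 r=19: -15+34=19 d=15 *, l++
l=1 r=19: -13+34=21 d=13 *, l++
l=2 r=19: -11+34=23 d=11 *, l++
l=3 r=19: -10+34=24 d=10 *, l++
l=4 r=19: -6+34=28 d=6 *, l++
l=5 r=19: -4+34=30 d=4 *, l++
l=6 r=19: -3+34=31 d=3 *, l++
l=7 r=19: -1+34=33 d=1 *, l++
l=8 r=19: 4+34=38 d=4, r--
l=8 r=18: 4+33=37 d=3, r--
l=8 r=17: 4+28=32 d=2, l++
l=9 r=17: 8+28=36 d=2, r--
l=9 r=16: 8+27=35 d=1, r--
l=9 r=15: 8+26=34 d=0 *, stop

pair (8, 26) with sum 34 (|Δ|=0)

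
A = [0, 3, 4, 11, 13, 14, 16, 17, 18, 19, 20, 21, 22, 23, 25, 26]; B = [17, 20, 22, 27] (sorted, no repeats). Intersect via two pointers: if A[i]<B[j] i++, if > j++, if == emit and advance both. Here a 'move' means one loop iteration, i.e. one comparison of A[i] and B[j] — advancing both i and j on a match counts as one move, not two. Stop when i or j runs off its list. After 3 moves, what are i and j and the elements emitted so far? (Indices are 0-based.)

[i=0,j=0] 0<17 → i++
[i=1,j=0] 3<17 → i++
[i=2,j=0] 4<17 → i++

i=3, j=0, emitted=[]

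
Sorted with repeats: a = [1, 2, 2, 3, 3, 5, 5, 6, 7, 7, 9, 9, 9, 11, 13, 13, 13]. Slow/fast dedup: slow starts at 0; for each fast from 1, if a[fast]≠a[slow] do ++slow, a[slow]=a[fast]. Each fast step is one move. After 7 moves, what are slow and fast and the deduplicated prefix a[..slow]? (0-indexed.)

(s=0,f=1) a[fast]=2≠a[slow]=1 write a[1]=2 → slow++,fast++
(s=1,f=2) a[fast]=2=a[slow] dup → fast++
(s=1,f=3) a[fast]=3≠a[slow]=2 write a[2]=3 → slow++,fast++
(s=2,f=4) a[fast]=3=a[slow] dup → fast++
(s=2,f=5) a[fast]=5≠a[slow]=3 write a[3]=5 → slow++,fast++
(s=3,f=6) a[fast]=5=a[slow] dup → fast++
(s=3,f=7) a[fast]=6≠a[slow]=5 write a[4]=6 → slow++,fast++

slow=4, fast=8, prefix=[1, 2, 3, 5, 6]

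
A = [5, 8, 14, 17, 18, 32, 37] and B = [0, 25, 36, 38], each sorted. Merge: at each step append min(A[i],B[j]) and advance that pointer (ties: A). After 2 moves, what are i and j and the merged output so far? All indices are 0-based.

i=1, j=1, merged so far=[0, 5]

[i=0,j=0] A[i]=5>B[j]=0 take 0 → j++
[i=0,j=1] A[i]=5<=B[j]=25 take 5 → i++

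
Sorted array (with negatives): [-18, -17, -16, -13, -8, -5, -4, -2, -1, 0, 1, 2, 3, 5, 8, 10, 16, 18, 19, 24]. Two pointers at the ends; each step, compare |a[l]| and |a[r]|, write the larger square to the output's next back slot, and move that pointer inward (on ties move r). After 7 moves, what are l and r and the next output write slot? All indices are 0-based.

l=3, r=15, next write slot=12

l=0 r=19: |-18|<=|24| out[19]=576, r--
l=0 r=18: |-18|<=|19| out[18]=361, r--
l=0 r=17: |-18|<=|18| out[17]=324, r--
l=0 r=16: |-18|>|16| out[16]=324, l++
l=1 r=16: |-17|>|16| out[15]=289, l++
l=2 r=16: |-16|<=|16| out[14]=256, r--
l=2 r=15: |-16|>|10| out[13]=256, l++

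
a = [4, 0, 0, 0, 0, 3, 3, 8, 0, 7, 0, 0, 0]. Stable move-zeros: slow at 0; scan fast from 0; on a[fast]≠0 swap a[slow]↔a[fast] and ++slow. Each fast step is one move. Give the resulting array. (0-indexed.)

[4, 3, 3, 8, 7, 0, 0, 0, 0, 0, 0, 0, 0]

slow=0 fast=0: a[fast]=4≠0 swap→a[0]=4, slow++,fast++
slow=1 fast=1: a[fast]=0, fast++
slow=1 fast=2: a[fast]=0, fast++
slow=1 fast=3: a[fast]=0, fast++
slow=1 fast=4: a[fast]=0, fast++
slow=1 fast=5: a[fast]=3≠0 swap→a[1]=3, slow++,fast++
slow=2 fast=6: a[fast]=3≠0 swap→a[2]=3, slow++,fast++
slow=3 fast=7: a[fast]=8≠0 swap→a[3]=8, slow++,fast++
slow=4 fast=8: a[fast]=0, fast++
slow=4 fast=9: a[fast]=7≠0 swap→a[4]=7, slow++,fast++
slow=5 fast=10: a[fast]=0, fast++
slow=5 fast=11: a[fast]=0, fast++
slow=5 fast=12: a[fast]=0, fast++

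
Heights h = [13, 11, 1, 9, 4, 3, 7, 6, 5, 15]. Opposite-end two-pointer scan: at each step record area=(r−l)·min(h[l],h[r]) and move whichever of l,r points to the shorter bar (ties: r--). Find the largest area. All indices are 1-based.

l=1 r=10: min(13,15)*9=117 best=117 *, l++
l=2 r=10: min(11,15)*8=88 best=117, l++
l=3 r=10: min(1,15)*7=7 best=117, l++
l=4 r=10: min(9,15)*6=54 best=117, l++
l=5 r=10: min(4,15)*5=20 best=117, l++
l=6 r=10: min(3,15)*4=12 best=117, l++
l=7 r=10: min(7,15)*3=21 best=117, l++
l=8 r=10: min(6,15)*2=12 best=117, l++
l=9 r=10: min(5,15)*1=5 best=117, l++

max area = 117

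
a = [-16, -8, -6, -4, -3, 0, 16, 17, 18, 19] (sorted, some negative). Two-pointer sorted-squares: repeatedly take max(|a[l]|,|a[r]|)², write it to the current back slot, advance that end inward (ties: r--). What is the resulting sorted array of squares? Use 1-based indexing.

[1,10] |-16|<=|19| out[10]=361 → r--
[1,9] |-16|<=|18| out[9]=324 → r--
[1,8] |-16|<=|17| out[8]=289 → r--
[1,7] |-16|<=|16| out[7]=256 → r--
[1,6] |-16|>|0| out[6]=256 → l++
[2,6] |-8|>|0| out[5]=64 → l++
[3,6] |-6|>|0| out[4]=36 → l++
[4,6] |-4|>|0| out[3]=16 → l++
[5,6] |-3|>|0| out[2]=9 → l++
[6,6] |0|<=|0| out[1]=0 → r--

[0, 9, 16, 36, 64, 256, 256, 289, 324, 361]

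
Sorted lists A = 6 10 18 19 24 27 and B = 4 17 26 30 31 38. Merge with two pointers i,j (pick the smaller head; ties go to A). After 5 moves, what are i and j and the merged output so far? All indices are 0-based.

i=0 j=0: A[i]=6>B[j]=4 take 4, j++
i=0 j=1: A[i]=6<=B[j]=17 take 6, i++
i=1 j=1: A[i]=10<=B[j]=17 take 10, i++
i=2 j=1: A[i]=18>B[j]=17 take 17, j++
i=2 j=2: A[i]=18<=B[j]=26 take 18, i++

i=3, j=2, merged so far=[4, 6, 10, 17, 18]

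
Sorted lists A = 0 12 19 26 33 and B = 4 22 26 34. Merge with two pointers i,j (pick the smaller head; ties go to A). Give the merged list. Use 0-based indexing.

[0, 4, 12, 19, 22, 26, 26, 33, 34]

i=0 j=0: A[i]=0<=B[j]=4 take 0, i++
i=1 j=0: A[i]=12>B[j]=4 take 4, j++
i=1 j=1: A[i]=12<=B[j]=22 take 12, i++
i=2 j=1: A[i]=19<=B[j]=22 take 19, i++
i=3 j=1: A[i]=26>B[j]=22 take 22, j++
i=3 j=2: A[i]=26<=B[j]=26 take 26, i++
i=4 j=2: A[i]=33>B[j]=26 take 26, j++
i=4 j=3: A[i]=33<=B[j]=34 take 33, i++
i=5 j=3: A done, take B[j]=34, j++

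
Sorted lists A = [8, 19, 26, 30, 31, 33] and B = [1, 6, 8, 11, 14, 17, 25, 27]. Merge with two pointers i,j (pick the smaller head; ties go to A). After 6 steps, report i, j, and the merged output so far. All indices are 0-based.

i=0 j=0: A[i]=8>B[j]=1 take 1, j++
i=0 j=1: A[i]=8>B[j]=6 take 6, j++
i=0 j=2: A[i]=8<=B[j]=8 take 8, i++
i=1 j=2: A[i]=19>B[j]=8 take 8, j++
i=1 j=3: A[i]=19>B[j]=11 take 11, j++
i=1 j=4: A[i]=19>B[j]=14 take 14, j++

i=1, j=5, merged so far=[1, 6, 8, 8, 11, 14]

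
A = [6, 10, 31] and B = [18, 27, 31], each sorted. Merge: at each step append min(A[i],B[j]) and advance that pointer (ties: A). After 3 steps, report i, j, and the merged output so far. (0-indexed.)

i=0 j=0: A[i]=6<=B[j]=18 take 6, i++
i=1 j=0: A[i]=10<=B[j]=18 take 10, i++
i=2 j=0: A[i]=31>B[j]=18 take 18, j++

i=2, j=1, merged so far=[6, 10, 18]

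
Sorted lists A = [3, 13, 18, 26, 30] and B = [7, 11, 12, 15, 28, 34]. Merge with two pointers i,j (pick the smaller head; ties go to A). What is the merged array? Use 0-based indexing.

[3, 7, 11, 12, 13, 15, 18, 26, 28, 30, 34]

i=0 j=0: A[i]=3<=B[j]=7 take 3, i++
i=1 j=0: A[i]=13>B[j]=7 take 7, j++
i=1 j=1: A[i]=13>B[j]=11 take 11, j++
i=1 j=2: A[i]=13>B[j]=12 take 12, j++
i=1 j=3: A[i]=13<=B[j]=15 take 13, i++
i=2 j=3: A[i]=18>B[j]=15 take 15, j++
i=2 j=4: A[i]=18<=B[j]=28 take 18, i++
i=3 j=4: A[i]=26<=B[j]=28 take 26, i++
i=4 j=4: A[i]=30>B[j]=28 take 28, j++
i=4 j=5: A[i]=30<=B[j]=34 take 30, i++
i=5 j=5: A done, take B[j]=34, j++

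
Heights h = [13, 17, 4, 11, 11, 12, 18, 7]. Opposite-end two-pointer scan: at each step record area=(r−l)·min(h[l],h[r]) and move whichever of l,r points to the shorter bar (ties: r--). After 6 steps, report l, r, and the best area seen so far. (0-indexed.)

l=0 r=7: min(13,7)*7=49 best=49 *, r--
l=0 r=6: min(13,18)*6=78 best=78 *, l++
l=1 r=6: min(17,18)*5=85 best=85 *, l++
l=2 r=6: min(4,18)*4=16 best=85, l++
l=3 r=6: min(11,18)*3=33 best=85, l++
l=4 r=6: min(11,18)*2=22 best=85, l++

l=5, r=6, best area=85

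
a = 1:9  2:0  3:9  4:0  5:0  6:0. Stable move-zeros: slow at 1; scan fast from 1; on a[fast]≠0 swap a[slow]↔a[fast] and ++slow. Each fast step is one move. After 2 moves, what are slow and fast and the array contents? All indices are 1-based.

slow=2, fast=3, a=[9, 0, 9, 0, 0, 0]

slow=1 fast=1: a[fast]=9≠0 swap→a[1]=9, slow++,fast++
slow=2 fast=2: a[fast]=0, fast++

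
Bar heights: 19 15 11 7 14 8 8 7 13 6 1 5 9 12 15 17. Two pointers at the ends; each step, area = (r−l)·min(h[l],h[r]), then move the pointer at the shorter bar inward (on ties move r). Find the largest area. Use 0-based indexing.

l=0 r=15: min(19,17)*15=255 best=255 *, r--
l=0 r=14: min(19,15)*14=210 best=255, r--
l=0 r=13: min(19,12)*13=156 best=255, r--
l=0 r=12: min(19,9)*12=108 best=255, r--
l=0 r=11: min(19,5)*11=55 best=255, r--
l=0 r=10: min(19,1)*10=10 best=255, r--
l=0 r=9: min(19,6)*9=54 best=255, r--
l=0 r=8: min(19,13)*8=104 best=255, r--
l=0 r=7: min(19,7)*7=49 best=255, r--
l=0 r=6: min(19,8)*6=48 best=255, r--
l=0 r=5: min(19,8)*5=40 best=255, r--
l=0 r=4: min(19,14)*4=56 best=255, r--
l=0 r=3: min(19,7)*3=21 best=255, r--
l=0 r=2: min(19,11)*2=22 best=255, r--
l=0 r=1: min(19,15)*1=15 best=255, r--

max area = 255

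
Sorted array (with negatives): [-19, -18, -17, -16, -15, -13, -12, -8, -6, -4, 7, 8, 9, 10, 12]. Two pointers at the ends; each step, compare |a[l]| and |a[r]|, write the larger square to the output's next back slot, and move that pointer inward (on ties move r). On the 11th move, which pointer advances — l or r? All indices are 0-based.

[0,14] |-19|>|12| out[14]=361 → l++
[1,14] |-18|>|12| out[13]=324 → l++
[2,14] |-17|>|12| out[12]=289 → l++
[3,14] |-16|>|12| out[11]=256 → l++
[4,14] |-15|>|12| out[10]=225 → l++
[5,14] |-13|>|12| out[9]=169 → l++
[6,14] |-12|<=|12| out[8]=144 → r--
[6,13] |-12|>|10| out[7]=144 → l++
[7,13] |-8|<=|10| out[6]=100 → r--
[7,12] |-8|<=|9| out[5]=81 → r--
[7,11] |-8|<=|8| out[4]=64 → r--

r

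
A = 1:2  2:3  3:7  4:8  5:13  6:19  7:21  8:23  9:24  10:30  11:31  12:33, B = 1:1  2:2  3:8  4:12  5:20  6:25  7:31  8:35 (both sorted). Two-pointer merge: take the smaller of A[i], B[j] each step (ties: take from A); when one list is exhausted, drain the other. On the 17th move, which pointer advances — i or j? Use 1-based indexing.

[i=1,j=1] A[i]=2>B[j]=1 take 1 → j++
[i=1,j=2] A[i]=2<=B[j]=2 take 2 → i++
[i=2,j=2] A[i]=3>B[j]=2 take 2 → j++
[i=2,j=3] A[i]=3<=B[j]=8 take 3 → i++
[i=3,j=3] A[i]=7<=B[j]=8 take 7 → i++
[i=4,j=3] A[i]=8<=B[j]=8 take 8 → i++
[i=5,j=3] A[i]=13>B[j]=8 take 8 → j++
[i=5,j=4] A[i]=13>B[j]=12 take 12 → j++
[i=5,j=5] A[i]=13<=B[j]=20 take 13 → i++
[i=6,j=5] A[i]=19<=B[j]=20 take 19 → i++
[i=7,j=5] A[i]=21>B[j]=20 take 20 → j++
[i=7,j=6] A[i]=21<=B[j]=25 take 21 → i++
[i=8,j=6] A[i]=23<=B[j]=25 take 23 → i++
[i=9,j=6] A[i]=24<=B[j]=25 take 24 → i++
[i=10,j=6] A[i]=30>B[j]=25 take 25 → j++
[i=10,j=7] A[i]=30<=B[j]=31 take 30 → i++
[i=11,j=7] A[i]=31<=B[j]=31 take 31 → i++

i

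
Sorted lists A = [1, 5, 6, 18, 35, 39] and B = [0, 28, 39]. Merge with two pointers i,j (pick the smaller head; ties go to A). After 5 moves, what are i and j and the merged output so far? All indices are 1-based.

i=5, j=2, merged so far=[0, 1, 5, 6, 18]

[i=1,j=1] A[i]=1>B[j]=0 take 0 → j++
[i=1,j=2] A[i]=1<=B[j]=28 take 1 → i++
[i=2,j=2] A[i]=5<=B[j]=28 take 5 → i++
[i=3,j=2] A[i]=6<=B[j]=28 take 6 → i++
[i=4,j=2] A[i]=18<=B[j]=28 take 18 → i++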